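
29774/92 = 323 + 29/46 ≈ 323.63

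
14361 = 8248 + 6113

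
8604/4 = 2151 = 2151.00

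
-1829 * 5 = -9145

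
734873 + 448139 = 1183012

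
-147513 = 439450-586963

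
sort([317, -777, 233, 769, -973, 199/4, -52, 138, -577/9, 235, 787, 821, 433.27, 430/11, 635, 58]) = [-973, -777, -577/9, -52, 430/11, 199/4, 58, 138, 233, 235, 317, 433.27, 635, 769, 787, 821]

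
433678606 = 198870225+234808381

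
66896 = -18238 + 85134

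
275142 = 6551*42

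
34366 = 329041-294675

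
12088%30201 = 12088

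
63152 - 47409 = 15743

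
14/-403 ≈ -0.0347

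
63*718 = 45234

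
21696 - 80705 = -59009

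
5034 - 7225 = -2191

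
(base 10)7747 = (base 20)j77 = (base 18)15g7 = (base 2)1111001000011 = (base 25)c9m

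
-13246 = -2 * 6623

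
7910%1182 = 818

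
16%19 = 16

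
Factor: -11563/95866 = -1 * 2^(-1) * 31^1 * 373^1 * 47933^(-1)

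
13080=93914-80834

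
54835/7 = 7833+4/7 ≈ 7833.57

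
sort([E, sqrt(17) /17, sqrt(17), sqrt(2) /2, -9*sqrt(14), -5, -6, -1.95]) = [-9*sqrt(14), -6, -5, -1.95, sqrt(17) /17, sqrt(2) /2, E, sqrt(17)]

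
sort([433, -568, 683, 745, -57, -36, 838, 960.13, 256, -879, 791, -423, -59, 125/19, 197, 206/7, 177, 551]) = [-879, -568, -423, -59, -57, -36, 125/19, 206/7, 177, 197, 256, 433, 551, 683, 745, 791, 838, 960.13]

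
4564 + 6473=11037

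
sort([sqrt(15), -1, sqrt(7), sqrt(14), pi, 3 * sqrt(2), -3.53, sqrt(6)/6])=[-3.53, -1, sqrt(6)/6, sqrt(7), pi, sqrt(14), sqrt(15), 3 * sqrt(2)]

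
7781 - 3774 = 4007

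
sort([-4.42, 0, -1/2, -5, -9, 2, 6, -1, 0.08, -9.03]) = [-9.03, -9, -5, -4.42, -1, -1/2, 0, 0.08, 2, 6]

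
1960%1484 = 476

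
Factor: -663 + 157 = -1 * 2^1 * 11^1 * 23^1 = -506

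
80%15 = 5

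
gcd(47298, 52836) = 6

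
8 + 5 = 13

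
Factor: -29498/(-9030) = 3^(-1) * 5^(-1) * 7^2 = 49/15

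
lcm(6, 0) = 0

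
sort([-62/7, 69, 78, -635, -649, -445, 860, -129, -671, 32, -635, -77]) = [-671, -649, -635, -635, -445, -129, -77, -62/7, 32, 69, 78, 860]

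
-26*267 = -6942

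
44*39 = 1716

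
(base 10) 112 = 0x70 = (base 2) 1110000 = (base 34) 3a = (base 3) 11011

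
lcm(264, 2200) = 6600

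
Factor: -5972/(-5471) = 2^2*1493^1*5471^(-1)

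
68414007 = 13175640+55238367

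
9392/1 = 9392 = 9392.00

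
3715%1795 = 125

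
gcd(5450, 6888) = 2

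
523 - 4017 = -3494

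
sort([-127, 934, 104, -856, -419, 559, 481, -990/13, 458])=[-856, -419, -127, -990/13, 104, 458, 481, 559, 934]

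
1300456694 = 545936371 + 754520323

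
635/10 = 63 + 1/2 = 63.50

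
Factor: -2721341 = -1 * 7^1 * 43^1 * 9041^1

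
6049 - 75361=-69312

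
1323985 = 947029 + 376956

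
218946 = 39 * 5614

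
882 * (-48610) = -42874020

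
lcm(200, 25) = 200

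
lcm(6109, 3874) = 158834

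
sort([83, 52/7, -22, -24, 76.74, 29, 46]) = [-24, -22, 52/7, 29, 46, 76.74, 83]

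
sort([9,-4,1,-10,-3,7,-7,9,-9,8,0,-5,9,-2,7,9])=[-10,-9,-7,-5,-4,-3,-2,0,1,7,7,8,9,9,9,9]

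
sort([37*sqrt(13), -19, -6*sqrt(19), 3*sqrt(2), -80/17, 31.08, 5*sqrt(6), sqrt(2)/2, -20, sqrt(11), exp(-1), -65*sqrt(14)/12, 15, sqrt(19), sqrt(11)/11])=[-6*sqrt(19), -65*sqrt(14)/12, -20, -19, -80/17, sqrt(11)/11, exp(-1), sqrt(2)/2, sqrt(11), 3*sqrt(2), sqrt(19), 5*sqrt(6), 15, 31.08, 37*sqrt(13)]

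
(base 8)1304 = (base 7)2031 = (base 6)3140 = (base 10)708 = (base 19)1i5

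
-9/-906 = 3/302 ≈ 0.00993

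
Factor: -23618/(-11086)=7^2 * 23^(-1)=49/23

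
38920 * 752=29267840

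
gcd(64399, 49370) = 1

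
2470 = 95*26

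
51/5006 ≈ 0.0102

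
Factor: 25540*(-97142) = -1*2^3*5^1*1277^1*48571^1 = -2481006680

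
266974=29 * 9206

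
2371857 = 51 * 46507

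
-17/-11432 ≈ 0.00149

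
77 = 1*77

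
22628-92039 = -69411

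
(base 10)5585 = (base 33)548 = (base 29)6ih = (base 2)1010111010001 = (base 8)12721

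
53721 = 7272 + 46449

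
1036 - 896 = 140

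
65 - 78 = -13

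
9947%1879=552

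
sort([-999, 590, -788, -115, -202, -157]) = [-999, -788, -202, -157, -115, 590]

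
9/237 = 3/79 ≈ 0.0380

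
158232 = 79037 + 79195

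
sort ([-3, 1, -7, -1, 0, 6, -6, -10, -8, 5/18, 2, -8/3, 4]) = [-10, -8, -7, -6, -3, -8/3, -1, 0, 5/18, 1, 2, 4, 6]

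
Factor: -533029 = -1 * 7^1 * 76147^1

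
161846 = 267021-105175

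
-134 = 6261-6395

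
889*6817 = 6060313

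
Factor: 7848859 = 31^1*47^1*5387^1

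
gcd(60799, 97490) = 1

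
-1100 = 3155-4255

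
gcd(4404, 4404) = 4404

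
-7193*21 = -151053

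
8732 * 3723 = 32509236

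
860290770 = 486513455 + 373777315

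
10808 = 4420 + 6388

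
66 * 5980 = 394680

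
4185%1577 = 1031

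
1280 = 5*256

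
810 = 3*270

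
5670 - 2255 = 3415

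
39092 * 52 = 2032784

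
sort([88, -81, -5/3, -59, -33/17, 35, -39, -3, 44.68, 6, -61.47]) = [-81, -61.47, -59, -39, -3, -33/17, -5/3, 6, 35, 44.68, 88]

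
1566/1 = 1566 = 1566.00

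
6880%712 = 472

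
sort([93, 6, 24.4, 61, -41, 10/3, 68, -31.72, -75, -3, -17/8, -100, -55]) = [-100, -75, -55, -41, -31.72, -3, -17/8, 10/3, 6, 24.4, 61, 68, 93]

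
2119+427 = 2546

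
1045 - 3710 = -2665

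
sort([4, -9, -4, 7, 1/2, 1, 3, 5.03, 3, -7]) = [-9, -7, -4, 1/2, 1, 3, 3, 4, 5.03, 7]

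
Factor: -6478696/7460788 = -1 * 2^1 * 7^1 * 19^1 * 61^(-1) * 6089^1 * 30577^(-1) = -1619674/1865197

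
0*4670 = 0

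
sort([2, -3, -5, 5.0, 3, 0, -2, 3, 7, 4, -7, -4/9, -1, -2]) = [-7, -5, -3, -2, -2, -1, -4/9, 0, 2, 3, 3, 4, 5.0, 7]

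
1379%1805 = 1379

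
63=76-13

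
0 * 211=0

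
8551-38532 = -29981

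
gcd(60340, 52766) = 14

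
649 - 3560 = -2911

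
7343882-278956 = 7064926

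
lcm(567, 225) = 14175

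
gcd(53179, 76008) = 1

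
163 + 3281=3444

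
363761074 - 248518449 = 115242625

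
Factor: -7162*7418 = -1*2^2*3581^1*3709^1 = -53127716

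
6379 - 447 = 5932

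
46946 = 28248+18698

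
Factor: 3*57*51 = 3^3*17^1*19^1 = 8721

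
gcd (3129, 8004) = 3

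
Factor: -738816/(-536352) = 2^4 * 13^1 * 151^(-1) = 208/151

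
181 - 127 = 54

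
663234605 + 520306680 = 1183541285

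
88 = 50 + 38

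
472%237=235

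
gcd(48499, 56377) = 1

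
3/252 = 1/84 ≈ 0.0119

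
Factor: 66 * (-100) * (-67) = 2^3 * 3^1 * 5^2 * 11^1 * 67^1 = 442200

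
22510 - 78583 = -56073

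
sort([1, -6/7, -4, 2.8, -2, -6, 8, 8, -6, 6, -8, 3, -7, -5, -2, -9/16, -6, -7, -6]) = [-8, -7, -7, -6, -6, -6, -6, -5, -4, -2, -2, -6/7, -9/16, 1, 2.8, 3, 6, 8, 8]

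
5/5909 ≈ 0.000846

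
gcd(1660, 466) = 2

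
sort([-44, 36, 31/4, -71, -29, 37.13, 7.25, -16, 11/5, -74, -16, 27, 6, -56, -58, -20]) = [-74, -71, -58, -56, -44, -29, -20, -16, -16, 11/5, 6, 7.25, 31/4, 27, 36, 37.13]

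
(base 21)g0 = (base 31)aq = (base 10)336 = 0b101010000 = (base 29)bh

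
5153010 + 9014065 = 14167075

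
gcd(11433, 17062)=1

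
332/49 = 6+38/49 ≈ 6.78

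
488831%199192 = 90447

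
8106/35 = 231 + 3/5 = 231.60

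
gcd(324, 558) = 18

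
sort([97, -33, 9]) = [-33, 9, 97]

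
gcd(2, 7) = 1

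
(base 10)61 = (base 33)1s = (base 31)1u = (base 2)111101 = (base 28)25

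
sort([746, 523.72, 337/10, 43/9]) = [43/9, 337/10, 523.72, 746]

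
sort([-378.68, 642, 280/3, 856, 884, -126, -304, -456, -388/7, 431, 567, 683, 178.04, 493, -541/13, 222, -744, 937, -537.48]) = [-744, -537.48, -456, -378.68, -304, -126, -388/7, -541/13, 280/3, 178.04, 222, 431, 493, 567, 642, 683, 856, 884, 937]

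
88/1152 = 11/144 ≈ 0.0764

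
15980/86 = 185 + 35/43 ≈ 185.81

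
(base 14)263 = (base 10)479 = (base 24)jn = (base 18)18b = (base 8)737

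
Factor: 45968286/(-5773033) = -1*2^1*3^1*7^(-2)*13^1*16831^(-1)*84191^1 = -6566898/824719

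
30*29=870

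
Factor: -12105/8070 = -1*2^(-1)*3^1 = -3/2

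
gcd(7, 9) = 1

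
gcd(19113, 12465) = 831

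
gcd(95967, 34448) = 1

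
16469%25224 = 16469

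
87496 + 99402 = 186898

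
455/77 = 65/11 ≈ 5.91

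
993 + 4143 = 5136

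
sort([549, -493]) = [-493, 549]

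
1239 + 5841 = 7080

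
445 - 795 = -350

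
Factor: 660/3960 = 2^(-1)*3^(-1) = 1/6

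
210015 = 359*585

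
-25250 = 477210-502460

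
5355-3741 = 1614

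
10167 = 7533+2634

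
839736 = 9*93304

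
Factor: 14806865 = 5^1*2961373^1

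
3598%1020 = 538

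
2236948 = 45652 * 49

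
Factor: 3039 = 3^1*1013^1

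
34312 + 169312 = 203624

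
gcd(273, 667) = 1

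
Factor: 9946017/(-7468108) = -1*2^(-2)*3^3*61^(-1)*89^1*127^(-1)*241^(-1)*4139^1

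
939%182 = 29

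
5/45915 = 1/9183 ≈ 0.000109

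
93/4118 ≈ 0.0226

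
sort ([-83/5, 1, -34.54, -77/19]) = [-34.54, -83/5, -77/19, 1]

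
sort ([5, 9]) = [5, 9]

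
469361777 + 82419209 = 551780986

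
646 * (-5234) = -3381164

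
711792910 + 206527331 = 918320241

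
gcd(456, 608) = 152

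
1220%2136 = 1220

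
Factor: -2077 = -1*31^1*67^1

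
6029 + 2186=8215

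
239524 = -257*(-932)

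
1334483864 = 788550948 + 545932916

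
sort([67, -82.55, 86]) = [-82.55, 67, 86]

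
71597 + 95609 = 167206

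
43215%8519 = 620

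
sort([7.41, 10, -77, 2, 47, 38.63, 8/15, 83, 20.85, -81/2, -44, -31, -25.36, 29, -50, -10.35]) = [-77, -50, -44, -81/2, -31, -25.36, -10.35, 8/15, 2, 7.41, 10, 20.85, 29, 38.63, 47, 83]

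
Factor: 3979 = 23^1 * 173^1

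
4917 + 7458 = 12375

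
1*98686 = 98686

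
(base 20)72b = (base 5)42401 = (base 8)5443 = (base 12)1797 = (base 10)2851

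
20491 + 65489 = 85980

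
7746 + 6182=13928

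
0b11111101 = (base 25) a3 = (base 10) 253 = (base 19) d6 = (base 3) 100101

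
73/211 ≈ 0.346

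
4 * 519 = 2076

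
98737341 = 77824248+20913093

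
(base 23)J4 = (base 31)E7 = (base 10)441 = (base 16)1B9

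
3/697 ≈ 0.00430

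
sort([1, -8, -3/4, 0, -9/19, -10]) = [-10, -8, -3/4, -9/19, 0, 1]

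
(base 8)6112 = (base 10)3146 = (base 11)2400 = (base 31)38f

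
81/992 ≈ 0.0817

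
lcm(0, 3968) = 0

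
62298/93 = 20766/31≈669.87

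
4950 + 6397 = 11347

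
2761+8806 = 11567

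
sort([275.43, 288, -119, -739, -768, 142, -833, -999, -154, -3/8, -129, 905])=[-999, -833, -768, -739, -154, -129, -119, -3/8, 142, 275.43, 288, 905]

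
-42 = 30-72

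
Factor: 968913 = 3^2*11^1*9787^1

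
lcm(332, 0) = 0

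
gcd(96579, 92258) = 1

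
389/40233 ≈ 0.00967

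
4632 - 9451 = -4819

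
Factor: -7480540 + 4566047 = -1*193^1*15101^1 = -2914493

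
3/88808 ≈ 0.0000338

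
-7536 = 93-7629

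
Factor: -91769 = -1*163^1*563^1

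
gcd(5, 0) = 5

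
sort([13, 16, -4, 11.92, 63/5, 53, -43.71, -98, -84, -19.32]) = [-98, -84, -43.71, -19.32, -4, 11.92, 63/5, 13, 16, 53]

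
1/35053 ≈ 0.0000285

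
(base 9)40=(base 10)36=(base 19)1h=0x24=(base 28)18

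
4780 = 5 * 956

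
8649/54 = 160 + 1/6 ≈ 160.17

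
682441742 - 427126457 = 255315285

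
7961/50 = 159 + 11/50 = 159.22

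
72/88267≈0.000816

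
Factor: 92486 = 2^1*131^1*353^1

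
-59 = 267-326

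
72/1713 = 24/571 ≈ 0.0420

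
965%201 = 161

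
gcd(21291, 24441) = 3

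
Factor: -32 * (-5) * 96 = 2^10 * 3^1 * 5^1 = 15360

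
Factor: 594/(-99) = -1*2^1*3^1 = -6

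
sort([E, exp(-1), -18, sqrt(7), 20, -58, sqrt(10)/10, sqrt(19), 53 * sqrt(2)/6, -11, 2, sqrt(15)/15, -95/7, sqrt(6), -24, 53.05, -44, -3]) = [-58, -44, -24, -18, -95/7, -11, -3, sqrt(15)/15, sqrt(10)/10, exp(-1), 2, sqrt(6), sqrt(7), E, sqrt(19), 53 * sqrt(2)/6, 20, 53.05]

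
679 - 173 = 506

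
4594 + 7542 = 12136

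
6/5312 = 3/2656 ≈ 0.00113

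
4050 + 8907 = 12957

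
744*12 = 8928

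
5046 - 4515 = 531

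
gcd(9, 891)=9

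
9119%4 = 3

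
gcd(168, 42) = 42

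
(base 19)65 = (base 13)92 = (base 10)119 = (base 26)4f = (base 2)1110111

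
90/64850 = 9/6485 ≈ 0.00139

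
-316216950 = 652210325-968427275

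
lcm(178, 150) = 13350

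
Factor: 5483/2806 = 2^(-1)*23^(-1)*61^(-1)*5483^1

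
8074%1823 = 782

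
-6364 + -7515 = -13879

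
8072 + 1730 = 9802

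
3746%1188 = 182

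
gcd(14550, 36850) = 50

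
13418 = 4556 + 8862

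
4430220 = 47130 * 94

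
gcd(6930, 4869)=9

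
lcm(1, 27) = 27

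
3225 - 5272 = -2047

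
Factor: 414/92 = 2^(-1)*3^2 = 9/2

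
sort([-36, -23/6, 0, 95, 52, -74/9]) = [-36, -74/9, -23/6, 0, 52, 95]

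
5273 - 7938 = -2665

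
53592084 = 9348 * 5733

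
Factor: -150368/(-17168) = 2^1*29^(-1)*127^1 = 254/29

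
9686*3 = 29058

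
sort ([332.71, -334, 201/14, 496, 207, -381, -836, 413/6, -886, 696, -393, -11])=[-886, -836, -393, -381, -334, -11, 201/14, 413/6, 207, 332.71, 496, 696]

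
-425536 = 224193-649729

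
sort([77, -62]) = [-62, 77]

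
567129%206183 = 154763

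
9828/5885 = 1 + 3943/5885 ≈ 1.67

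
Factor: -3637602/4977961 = -1*2^1*3^3*31^1*41^1*53^1*107^(-1)*46523^(-1)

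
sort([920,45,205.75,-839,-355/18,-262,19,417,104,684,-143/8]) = [-839,-262,-355/18,-143/8,19,45,104,205.75,417,684,920]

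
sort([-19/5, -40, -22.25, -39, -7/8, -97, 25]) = [-97, -40, -39, -22.25, -19/5, -7/8, 25]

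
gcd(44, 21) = 1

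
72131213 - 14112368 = 58018845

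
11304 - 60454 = -49150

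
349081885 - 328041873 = 21040012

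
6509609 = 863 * 7543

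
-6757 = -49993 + 43236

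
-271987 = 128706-400693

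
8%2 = 0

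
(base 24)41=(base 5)342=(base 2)1100001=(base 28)3d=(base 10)97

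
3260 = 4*815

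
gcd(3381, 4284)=21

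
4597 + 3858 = 8455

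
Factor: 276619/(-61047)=-1 * 3^(-3) * 17^(-1) * 19^(-1) * 43^1 * 919^1=-39517/8721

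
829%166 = 165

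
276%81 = 33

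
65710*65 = 4271150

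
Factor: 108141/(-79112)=-1 * 2^(-3) * 3^1 * 31^(-1) * 113^1=-339/248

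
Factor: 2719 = 2719^1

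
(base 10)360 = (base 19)ii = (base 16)168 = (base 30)c0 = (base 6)1400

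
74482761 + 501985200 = 576467961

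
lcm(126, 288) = 2016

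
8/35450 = 4/17725 ≈ 0.000226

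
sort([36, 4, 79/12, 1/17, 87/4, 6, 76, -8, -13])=[-13, -8, 1/17, 4, 6, 79/12, 87/4, 36, 76]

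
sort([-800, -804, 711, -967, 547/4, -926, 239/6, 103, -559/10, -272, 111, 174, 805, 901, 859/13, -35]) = [-967, -926, -804, -800, -272, -559/10, -35, 239/6, 859/13, 103, 111, 547/4, 174, 711, 805, 901]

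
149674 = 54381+95293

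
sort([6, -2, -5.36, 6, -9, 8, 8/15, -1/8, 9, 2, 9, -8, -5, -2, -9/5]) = [-9, -8, -5.36, -5, -2, -2, -9/5, -1/8, 8/15, 2, 6, 6, 8, 9, 9]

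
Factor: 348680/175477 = 2^3 * 5^1 * 23^1 * 463^(-1) = 920/463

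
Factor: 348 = 2^2*3^1*29^1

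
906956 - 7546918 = -6639962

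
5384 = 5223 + 161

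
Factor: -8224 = -1*2^5*257^1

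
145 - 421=-276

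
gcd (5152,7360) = 736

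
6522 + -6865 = -343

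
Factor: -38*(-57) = 2^1*3^1*19^2 = 2166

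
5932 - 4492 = 1440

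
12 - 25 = -13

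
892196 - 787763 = 104433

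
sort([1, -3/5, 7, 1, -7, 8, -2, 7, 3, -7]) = [-7, -7, -2, -3/5, 1, 1, 3, 7, 7, 8]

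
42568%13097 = 3277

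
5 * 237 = 1185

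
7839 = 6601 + 1238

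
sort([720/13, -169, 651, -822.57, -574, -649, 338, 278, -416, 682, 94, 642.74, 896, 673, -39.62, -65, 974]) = [-822.57, -649, -574, -416, -169, -65, -39.62, 720/13, 94, 278, 338, 642.74, 651, 673, 682, 896, 974]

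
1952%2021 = 1952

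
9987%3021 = 924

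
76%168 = 76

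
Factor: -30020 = -1*2^2*5^1*19^1*79^1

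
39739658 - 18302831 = 21436827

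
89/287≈0.310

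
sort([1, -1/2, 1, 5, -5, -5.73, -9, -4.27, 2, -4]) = [-9, -5.73, -5, -4.27, -4, -1/2, 1, 1, 2, 5]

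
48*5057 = 242736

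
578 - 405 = 173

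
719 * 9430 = 6780170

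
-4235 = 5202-9437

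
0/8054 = 0 = 0.00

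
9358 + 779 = 10137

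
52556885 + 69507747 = 122064632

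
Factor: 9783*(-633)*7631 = -1*3^3*13^1*211^1*587^1*1087^1 = -47256028209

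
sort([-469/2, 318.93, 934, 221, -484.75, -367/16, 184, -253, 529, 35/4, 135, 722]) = [-484.75, -253, -469/2, -367/16, 35/4, 135, 184, 221, 318.93, 529, 722, 934]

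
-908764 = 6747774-7656538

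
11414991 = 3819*2989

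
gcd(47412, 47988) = 36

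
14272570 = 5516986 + 8755584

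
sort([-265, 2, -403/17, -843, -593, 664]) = [-843, -593, -265, -403/17, 2, 664]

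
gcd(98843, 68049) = 1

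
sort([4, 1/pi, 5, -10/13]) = [-10/13, 1/pi, 4, 5]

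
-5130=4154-9284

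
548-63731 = -63183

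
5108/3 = 1702 + 2/3 ≈ 1702.67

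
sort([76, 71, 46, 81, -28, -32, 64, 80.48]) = [-32, -28, 46, 64, 71, 76, 80.48, 81]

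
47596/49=971 + 17/49 ≈ 971.35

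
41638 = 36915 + 4723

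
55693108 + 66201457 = 121894565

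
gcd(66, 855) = 3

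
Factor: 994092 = 2^2 * 3^1 * 11^1 * 17^1 * 443^1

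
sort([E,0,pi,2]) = [0,2,E,pi]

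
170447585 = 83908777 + 86538808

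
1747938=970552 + 777386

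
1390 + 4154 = 5544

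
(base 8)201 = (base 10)129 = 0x81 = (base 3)11210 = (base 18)73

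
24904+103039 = 127943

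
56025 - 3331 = 52694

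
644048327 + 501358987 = 1145407314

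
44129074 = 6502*6787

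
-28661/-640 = 44 + 501/640 ≈ 44.78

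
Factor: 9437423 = 31^1 * 304433^1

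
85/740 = 17/148 ≈ 0.115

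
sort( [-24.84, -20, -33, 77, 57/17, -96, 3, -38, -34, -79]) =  [-96, -79, -38, -34, -33, -24.84, -20, 3, 57/17, 77]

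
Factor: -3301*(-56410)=2^1*5^1*3301^1*5641^1=186209410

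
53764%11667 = 7096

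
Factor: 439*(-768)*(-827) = 2^8*3^1*439^1*827^1 = 278824704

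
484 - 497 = -13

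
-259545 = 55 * (-4719)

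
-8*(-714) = 5712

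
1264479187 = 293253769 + 971225418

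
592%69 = 40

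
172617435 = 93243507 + 79373928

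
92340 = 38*2430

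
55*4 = 220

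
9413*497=4678261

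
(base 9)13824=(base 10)9418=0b10010011001010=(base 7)36313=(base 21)107a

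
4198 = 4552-354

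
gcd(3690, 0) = 3690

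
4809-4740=69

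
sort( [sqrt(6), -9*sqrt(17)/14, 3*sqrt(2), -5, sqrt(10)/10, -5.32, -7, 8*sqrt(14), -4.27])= [-7, -5.32, -5, -4.27, -9*sqrt(17)/14, sqrt(10)/10, sqrt(6), 3*sqrt(2), 8*sqrt(14)]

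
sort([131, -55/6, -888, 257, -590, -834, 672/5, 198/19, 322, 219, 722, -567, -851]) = [-888, -851, -834, -590, -567, -55/6, 198/19, 131, 672/5, 219, 257, 322, 722]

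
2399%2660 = 2399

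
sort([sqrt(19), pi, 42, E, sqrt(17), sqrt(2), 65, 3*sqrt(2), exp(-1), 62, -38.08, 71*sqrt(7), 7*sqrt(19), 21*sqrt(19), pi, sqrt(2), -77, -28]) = [-77, -38.08, -28, exp(-1), sqrt(2), sqrt(2), E, pi, pi, sqrt(17), 3*sqrt(2), sqrt(19), 7*sqrt(19), 42, 62, 65, 21*sqrt(19), 71*sqrt(7)]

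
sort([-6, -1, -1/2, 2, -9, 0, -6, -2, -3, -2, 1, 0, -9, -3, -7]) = [-9, -9, -7, -6, -6, -3, -3, -2, -2, -1, -1/2, 0, 0, 1, 2]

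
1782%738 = 306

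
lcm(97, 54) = 5238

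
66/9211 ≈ 0.00717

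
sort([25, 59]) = [25, 59]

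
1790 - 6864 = -5074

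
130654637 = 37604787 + 93049850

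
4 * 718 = 2872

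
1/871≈0.00115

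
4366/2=2183=2183.00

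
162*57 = 9234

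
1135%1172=1135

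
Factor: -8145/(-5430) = 2^(-1) * 3^1 = 3/2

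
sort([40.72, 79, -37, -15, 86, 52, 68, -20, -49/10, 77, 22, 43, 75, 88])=[-37, -20, -15, -49/10, 22, 40.72, 43, 52, 68, 75, 77, 79, 86, 88]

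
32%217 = 32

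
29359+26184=55543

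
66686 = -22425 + 89111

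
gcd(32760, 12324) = 156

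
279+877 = 1156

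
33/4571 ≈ 0.00722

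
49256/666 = 73 + 319/333 ≈ 73.96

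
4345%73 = 38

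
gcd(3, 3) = 3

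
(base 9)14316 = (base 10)9735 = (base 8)23007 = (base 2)10011000000111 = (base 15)2d40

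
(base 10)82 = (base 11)75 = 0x52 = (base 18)4a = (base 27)31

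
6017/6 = 1002 + 5/6 ≈ 1002.83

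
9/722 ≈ 0.0125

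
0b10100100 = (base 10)164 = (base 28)5o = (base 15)ae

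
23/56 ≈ 0.411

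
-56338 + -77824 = -134162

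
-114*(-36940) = 4211160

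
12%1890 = 12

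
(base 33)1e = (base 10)47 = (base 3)1202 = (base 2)101111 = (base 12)3b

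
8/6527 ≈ 0.00123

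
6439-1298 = 5141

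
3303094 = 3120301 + 182793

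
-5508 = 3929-9437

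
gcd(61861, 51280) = 1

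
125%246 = 125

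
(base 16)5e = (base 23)42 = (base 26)3g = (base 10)94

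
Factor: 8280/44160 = 2^(-4)*3^1 = 3/16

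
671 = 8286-7615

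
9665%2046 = 1481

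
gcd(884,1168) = 4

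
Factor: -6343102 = -1 * 2^1 * 43^1 * 73757^1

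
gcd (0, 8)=8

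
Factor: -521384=-1*2^3*65173^1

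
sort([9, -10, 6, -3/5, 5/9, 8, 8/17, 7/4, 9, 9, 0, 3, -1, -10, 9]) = [-10, -10, -1, -3/5, 0, 8/17, 5/9, 7/4, 3, 6, 8, 9, 9, 9, 9]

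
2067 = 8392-6325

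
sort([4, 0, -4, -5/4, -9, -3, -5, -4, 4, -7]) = [-9, -7, -5, -4, -4, -3, -5/4, 0, 4, 4]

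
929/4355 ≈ 0.213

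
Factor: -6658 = -1*2^1*3329^1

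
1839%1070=769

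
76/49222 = 38/24611 ≈ 0.00154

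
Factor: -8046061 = -1 * 8046061^1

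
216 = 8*27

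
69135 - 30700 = 38435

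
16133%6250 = 3633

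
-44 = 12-56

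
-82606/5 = -16521 - 1/5 = -16521.20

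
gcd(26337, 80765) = 1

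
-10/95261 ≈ -0.000105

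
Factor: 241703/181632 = 2^(-7) * 3^(-1) * 7^1 * 73^1 = 511/384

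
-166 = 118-284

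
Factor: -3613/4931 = -1*3613^1*4931^(-1)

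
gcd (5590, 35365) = 5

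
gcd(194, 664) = 2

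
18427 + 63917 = 82344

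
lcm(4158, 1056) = 66528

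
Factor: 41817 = 3^1*53^1*263^1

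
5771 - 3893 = 1878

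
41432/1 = 41432 = 41432.00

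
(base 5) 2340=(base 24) e9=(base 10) 345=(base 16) 159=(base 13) 207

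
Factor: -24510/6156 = -1*2^(-1)*3^(-3)*5^1*43^1 = -215/54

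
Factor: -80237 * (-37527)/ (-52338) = -1 * 2^ (-1) * 7^1 * 11^ (-1) * 13^ (-1) * 19^1 * 41^1 * 61^ (-1) * 103^1 * 1787^1 = -1003684633/17446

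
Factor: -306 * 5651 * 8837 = -1 * 2^1 * 3^2 * 17^1 * 5651^1 * 8837^1 = -15280993422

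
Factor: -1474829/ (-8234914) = 2^ (-1) * 23^1 * 64123^1 * 4117457^ (-1) 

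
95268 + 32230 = 127498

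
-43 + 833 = 790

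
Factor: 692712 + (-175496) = 2^5*7^1*2309^1 = 517216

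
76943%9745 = 8728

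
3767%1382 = 1003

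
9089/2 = 4544+1/2 = 4544.50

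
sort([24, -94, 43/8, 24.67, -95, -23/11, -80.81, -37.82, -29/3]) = [-95, -94, -80.81, -37.82, -29/3, -23/11, 43/8, 24, 24.67]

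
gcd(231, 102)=3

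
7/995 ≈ 0.00704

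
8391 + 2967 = 11358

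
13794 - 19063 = -5269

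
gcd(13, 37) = 1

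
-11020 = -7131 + -3889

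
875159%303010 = 269139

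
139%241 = 139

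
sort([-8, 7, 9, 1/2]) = [-8, 1/2, 7, 9]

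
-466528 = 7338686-7805214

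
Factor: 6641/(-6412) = -1 * 2^(-2) * 7^(-1) * 29^1 = -29/28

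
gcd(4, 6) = 2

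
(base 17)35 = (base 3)2002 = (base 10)56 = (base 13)44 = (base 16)38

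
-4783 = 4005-8788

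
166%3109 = 166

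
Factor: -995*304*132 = -1*2^6*3^1*5^1*11^1*19^1*199^1 = -39927360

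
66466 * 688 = 45728608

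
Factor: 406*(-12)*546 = -1*2^4*3^2*7^2*13^1*29^1 = -2660112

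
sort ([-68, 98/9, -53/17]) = [-68, -53/17, 98/9]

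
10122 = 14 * 723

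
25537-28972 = -3435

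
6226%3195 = 3031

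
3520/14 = 1760/7 ≈ 251.43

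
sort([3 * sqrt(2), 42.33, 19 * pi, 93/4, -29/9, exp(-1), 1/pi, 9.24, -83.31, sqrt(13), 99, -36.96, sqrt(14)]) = [-83.31, -36.96, -29/9, 1/pi, exp(-1), sqrt(13), sqrt(14), 3 * sqrt(2), 9.24, 93/4, 42.33, 19 * pi, 99]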